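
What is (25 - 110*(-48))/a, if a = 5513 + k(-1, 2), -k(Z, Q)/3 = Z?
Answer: 5305/5516 ≈ 0.96175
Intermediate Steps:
k(Z, Q) = -3*Z
a = 5516 (a = 5513 - 3*(-1) = 5513 + 3 = 5516)
(25 - 110*(-48))/a = (25 - 110*(-48))/5516 = (25 + 5280)*(1/5516) = 5305*(1/5516) = 5305/5516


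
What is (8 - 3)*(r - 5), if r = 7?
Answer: 10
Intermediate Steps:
(8 - 3)*(r - 5) = (8 - 3)*(7 - 5) = 5*2 = 10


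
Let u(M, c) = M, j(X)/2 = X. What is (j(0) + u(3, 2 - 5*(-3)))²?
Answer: 9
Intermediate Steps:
j(X) = 2*X
(j(0) + u(3, 2 - 5*(-3)))² = (2*0 + 3)² = (0 + 3)² = 3² = 9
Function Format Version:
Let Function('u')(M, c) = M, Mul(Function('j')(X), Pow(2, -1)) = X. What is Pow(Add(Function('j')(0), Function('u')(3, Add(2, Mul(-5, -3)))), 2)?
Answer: 9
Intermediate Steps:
Function('j')(X) = Mul(2, X)
Pow(Add(Function('j')(0), Function('u')(3, Add(2, Mul(-5, -3)))), 2) = Pow(Add(Mul(2, 0), 3), 2) = Pow(Add(0, 3), 2) = Pow(3, 2) = 9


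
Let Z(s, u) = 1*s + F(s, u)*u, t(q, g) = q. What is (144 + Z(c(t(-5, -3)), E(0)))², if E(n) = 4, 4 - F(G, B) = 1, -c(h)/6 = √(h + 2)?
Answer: 24228 - 1872*I*√3 ≈ 24228.0 - 3242.4*I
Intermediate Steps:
c(h) = -6*√(2 + h) (c(h) = -6*√(h + 2) = -6*√(2 + h))
F(G, B) = 3 (F(G, B) = 4 - 1*1 = 4 - 1 = 3)
Z(s, u) = s + 3*u (Z(s, u) = 1*s + 3*u = s + 3*u)
(144 + Z(c(t(-5, -3)), E(0)))² = (144 + (-6*√(2 - 5) + 3*4))² = (144 + (-6*I*√3 + 12))² = (144 + (12 - 6*I*√3))² = (156 - 6*I*√3)²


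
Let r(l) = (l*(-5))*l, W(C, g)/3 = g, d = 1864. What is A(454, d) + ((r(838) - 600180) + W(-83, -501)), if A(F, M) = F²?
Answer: -3906787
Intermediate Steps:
W(C, g) = 3*g
r(l) = -5*l² (r(l) = (-5*l)*l = -5*l²)
A(454, d) + ((r(838) - 600180) + W(-83, -501)) = 454² + ((-5*838² - 600180) + 3*(-501)) = 206116 + ((-5*702244 - 600180) - 1503) = 206116 + ((-3511220 - 600180) - 1503) = 206116 + (-4111400 - 1503) = 206116 - 4112903 = -3906787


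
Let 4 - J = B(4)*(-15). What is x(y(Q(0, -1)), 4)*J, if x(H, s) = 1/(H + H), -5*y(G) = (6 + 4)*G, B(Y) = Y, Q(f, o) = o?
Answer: 16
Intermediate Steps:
y(G) = -2*G (y(G) = -(6 + 4)*G/5 = -2*G)
x(H, s) = 1/(2*H)
J = 64 (J = 4 - 4*(-15) = 4 - 1*(-60) = 4 + 60 = 64)
x(y(Q(0, -1)), 4)*J = (1/(2*((-2*(-1)))))*64 = ((½)/2)*64 = ((½)*(½))*64 = (¼)*64 = 16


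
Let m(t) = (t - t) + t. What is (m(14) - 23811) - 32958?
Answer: -56755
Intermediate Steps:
m(t) = t (m(t) = 0 + t = t)
(m(14) - 23811) - 32958 = (14 - 23811) - 32958 = -23797 - 32958 = -56755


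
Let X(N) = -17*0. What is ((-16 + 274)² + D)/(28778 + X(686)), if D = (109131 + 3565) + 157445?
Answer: 336705/28778 ≈ 11.700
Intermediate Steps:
X(N) = 0
D = 270141 (D = 112696 + 157445 = 270141)
((-16 + 274)² + D)/(28778 + X(686)) = ((-16 + 274)² + 270141)/(28778 + 0) = (258² + 270141)/28778 = (66564 + 270141)*(1/28778) = 336705*(1/28778) = 336705/28778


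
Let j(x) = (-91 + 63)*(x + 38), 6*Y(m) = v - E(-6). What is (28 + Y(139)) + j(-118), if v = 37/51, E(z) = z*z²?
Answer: 705061/306 ≈ 2304.1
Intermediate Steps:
E(z) = z³
v = 37/51 (v = 37*(1/51) = 37/51 ≈ 0.72549)
Y(m) = 11053/306 (Y(m) = (37/51 - 1*(-6)³)/6 = (37/51 - 1*(-216))/6 = (37/51 + 216)/6 = (⅙)*(11053/51) = 11053/306)
j(x) = -1064 - 28*x (j(x) = -28*(38 + x) = -1064 - 28*x)
(28 + Y(139)) + j(-118) = (28 + 11053/306) + (-1064 - 28*(-118)) = 19621/306 + (-1064 + 3304) = 19621/306 + 2240 = 705061/306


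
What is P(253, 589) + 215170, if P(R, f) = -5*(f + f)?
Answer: 209280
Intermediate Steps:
P(R, f) = -10*f
P(253, 589) + 215170 = -10*589 + 215170 = -5890 + 215170 = 209280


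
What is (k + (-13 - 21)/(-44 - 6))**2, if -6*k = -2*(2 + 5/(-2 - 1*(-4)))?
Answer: 11881/2500 ≈ 4.7524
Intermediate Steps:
k = 3/2 (k = -(-1)*(2 + 5/(-2 - 1*(-4)))/3 = -(-1)*(2 + 5/(-2 + 4))/3 = -(-1)*(2 + 5/2)/3 = -(-1)*9/(3*2) = -1/6*(-9) = 3/2 ≈ 1.5000)
(k + (-13 - 21)/(-44 - 6))**2 = (3/2 + (-13 - 21)/(-44 - 6))**2 = (3/2 - 34/(-50))**2 = (3/2 - 34*(-1/50))**2 = (3/2 + 17/25)**2 = (109/50)**2 = 11881/2500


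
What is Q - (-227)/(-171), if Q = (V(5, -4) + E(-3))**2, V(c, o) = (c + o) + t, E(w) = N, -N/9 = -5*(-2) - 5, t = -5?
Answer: 410344/171 ≈ 2399.7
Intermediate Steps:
N = -45 (N = -9*(-5*(-2) - 5) = -9*(10 - 5) = -9*5 = -45)
E(w) = -45
V(c, o) = -5 + c + o (V(c, o) = (c + o) - 5 = -5 + c + o)
Q = 2401 (Q = ((-5 + 5 - 4) - 45)**2 = (-4 - 45)**2 = (-49)**2 = 2401)
Q - (-227)/(-171) = 2401 - (-227)/(-171) = 2401 - (-227)*(-1)/171 = 2401 - 1*227/171 = 2401 - 227/171 = 410344/171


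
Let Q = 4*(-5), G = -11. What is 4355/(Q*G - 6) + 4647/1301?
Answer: 6660313/278414 ≈ 23.922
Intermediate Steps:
Q = -20
4355/(Q*G - 6) + 4647/1301 = 4355/(-20*(-11) - 6) + 4647/1301 = 4355/(220 - 6) + 4647*(1/1301) = 4355/214 + 4647/1301 = 6660313/278414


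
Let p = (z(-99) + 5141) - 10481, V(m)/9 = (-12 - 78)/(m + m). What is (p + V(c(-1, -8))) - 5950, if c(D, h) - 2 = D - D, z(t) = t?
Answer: -23183/2 ≈ -11592.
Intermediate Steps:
c(D, h) = 2 (c(D, h) = 2 + (D - D) = 2 + 0 = 2)
V(m) = -405/m (V(m) = 9*((-12 - 78)/(m + m)) = 9*(-90*1/(2*m)) = 9*(-45/m) = -405/m)
p = -5439 (p = (-99 + 5141) - 10481 = 5042 - 10481 = -5439)
(p + V(c(-1, -8))) - 5950 = (-5439 - 405/2) - 5950 = -11283/2 - 5950 = -23183/2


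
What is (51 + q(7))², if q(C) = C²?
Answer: 10000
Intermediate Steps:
(51 + q(7))² = (51 + 7²)² = (51 + 49)² = 100² = 10000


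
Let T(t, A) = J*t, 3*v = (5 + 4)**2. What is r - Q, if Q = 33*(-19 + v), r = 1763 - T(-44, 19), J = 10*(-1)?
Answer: 1059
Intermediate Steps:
v = 27 (v = (5 + 4)**2/3 = (1/3)*9**2 = (1/3)*81 = 27)
J = -10
T(t, A) = -10*t
r = 1323 (r = 1763 - (-10)*(-44) = 1763 - 1*440 = 1763 - 440 = 1323)
Q = 264 (Q = 33*(-19 + 27) = 33*8 = 264)
r - Q = 1323 - 1*264 = 1323 - 264 = 1059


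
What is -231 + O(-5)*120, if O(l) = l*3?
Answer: -2031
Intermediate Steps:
O(l) = 3*l
-231 + O(-5)*120 = -231 + (3*(-5))*120 = -231 - 15*120 = -231 - 1800 = -2031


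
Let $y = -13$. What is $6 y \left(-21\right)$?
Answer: $1638$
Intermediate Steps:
$6 y \left(-21\right) = 6 \left(-13\right) \left(-21\right) = \left(-78\right) \left(-21\right) = 1638$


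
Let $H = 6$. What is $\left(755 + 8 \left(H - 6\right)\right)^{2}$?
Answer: $570025$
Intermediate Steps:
$\left(755 + 8 \left(H - 6\right)\right)^{2} = \left(755 + 8 \left(6 - 6\right)\right)^{2} = \left(755 + 8 \cdot 0\right)^{2} = \left(755 + 0\right)^{2} = 755^{2} = 570025$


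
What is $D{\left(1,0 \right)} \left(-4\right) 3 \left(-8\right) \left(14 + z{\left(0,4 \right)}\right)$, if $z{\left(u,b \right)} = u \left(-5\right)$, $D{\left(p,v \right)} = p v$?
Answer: $0$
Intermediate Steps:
$z{\left(u,b \right)} = - 5 u$
$D{\left(1,0 \right)} \left(-4\right) 3 \left(-8\right) \left(14 + z{\left(0,4 \right)}\right) = 1 \cdot 0 \left(-4\right) 3 \left(-8\right) \left(14 - 0\right) = 0 \left(-4\right) 3 \left(-8\right) \left(14 + 0\right) = 0 \cdot 3 \left(-8\right) 14 = 0 \left(-8\right) 14 = 0 \cdot 14 = 0$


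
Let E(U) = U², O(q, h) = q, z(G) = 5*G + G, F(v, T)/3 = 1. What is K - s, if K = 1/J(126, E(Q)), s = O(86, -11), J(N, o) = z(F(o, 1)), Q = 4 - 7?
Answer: -1547/18 ≈ -85.944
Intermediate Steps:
F(v, T) = 3 (F(v, T) = 3*1 = 3)
z(G) = 6*G
Q = -3
J(N, o) = 18 (J(N, o) = 6*3 = 18)
s = 86
K = 1/18 ≈ 0.055556
K - s = 1/18 - 1*86 = 1/18 - 86 = -1547/18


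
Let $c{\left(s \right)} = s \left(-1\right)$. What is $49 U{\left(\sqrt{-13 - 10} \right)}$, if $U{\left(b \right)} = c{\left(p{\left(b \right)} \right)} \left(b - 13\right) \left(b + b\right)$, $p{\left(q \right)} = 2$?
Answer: $4508 + 2548 i \sqrt{23} \approx 4508.0 + 12220.0 i$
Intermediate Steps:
$c{\left(s \right)} = - s$
$U{\left(b \right)} = - 4 b \left(-13 + b\right)$ ($U{\left(b \right)} = \left(-1\right) 2 \left(b - 13\right) \left(b + b\right) = - 2 \left(-13 + b\right) 2 b = - 2 \cdot 2 b \left(-13 + b\right) = - 4 b \left(-13 + b\right)$)
$49 U{\left(\sqrt{-13 - 10} \right)} = 49 \cdot 4 \sqrt{-13 - 10} \left(13 - \sqrt{-13 - 10}\right) = 49 \cdot 4 \sqrt{-23} \left(13 - \sqrt{-23}\right) = 49 \cdot 4 i \sqrt{23} \left(13 - i \sqrt{23}\right) = 196 i \sqrt{23} \left(13 - i \sqrt{23}\right)$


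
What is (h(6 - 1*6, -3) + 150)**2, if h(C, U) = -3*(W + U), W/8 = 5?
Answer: 1521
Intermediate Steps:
W = 40 (W = 8*5 = 40)
h(C, U) = -120 - 3*U (h(C, U) = -3*(40 + U) = -120 - 3*U)
(h(6 - 1*6, -3) + 150)**2 = ((-120 - 3*(-3)) + 150)**2 = ((-120 + 9) + 150)**2 = (-111 + 150)**2 = 39**2 = 1521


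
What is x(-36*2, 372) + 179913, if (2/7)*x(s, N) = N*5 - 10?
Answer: 186388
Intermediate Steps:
x(s, N) = -35 + 35*N/2 (x(s, N) = 7*(N*5 - 10)/2 = 7*(5*N - 10)/2 = 7*(-10 + 5*N)/2 = -35 + 35*N/2)
x(-36*2, 372) + 179913 = (-35 + (35/2)*372) + 179913 = (-35 + 6510) + 179913 = 6475 + 179913 = 186388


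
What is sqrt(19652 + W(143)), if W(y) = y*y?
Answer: sqrt(40101) ≈ 200.25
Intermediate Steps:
W(y) = y**2
sqrt(19652 + W(143)) = sqrt(19652 + 143**2) = sqrt(19652 + 20449) = sqrt(40101)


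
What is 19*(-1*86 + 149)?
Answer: 1197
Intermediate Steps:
19*(-1*86 + 149) = 19*(-86 + 149) = 19*63 = 1197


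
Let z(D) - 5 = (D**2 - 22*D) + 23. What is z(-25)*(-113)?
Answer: -135939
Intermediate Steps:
z(D) = 28 + D**2 - 22*D (z(D) = 5 + ((D**2 - 22*D) + 23) = 5 + (23 + D**2 - 22*D) = 28 + D**2 - 22*D)
z(-25)*(-113) = (28 + (-25)**2 - 22*(-25))*(-113) = (28 + 625 + 550)*(-113) = 1203*(-113) = -135939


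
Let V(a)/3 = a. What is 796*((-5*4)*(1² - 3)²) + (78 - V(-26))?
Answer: -63524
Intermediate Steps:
V(a) = 3*a
796*((-5*4)*(1² - 3)²) + (78 - V(-26)) = 796*((-5*4)*(1² - 3)²) + (78 - 3*(-26)) = 796*(-20*(1 - 3)²) + (78 - 1*(-78)) = 796*(-20*(-2)²) + (78 + 78) = 796*(-20*4) + 156 = 796*(-80) + 156 = -63680 + 156 = -63524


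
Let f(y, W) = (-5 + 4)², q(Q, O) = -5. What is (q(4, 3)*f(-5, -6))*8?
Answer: -40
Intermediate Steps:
f(y, W) = 1 (f(y, W) = (-1)² = 1)
(q(4, 3)*f(-5, -6))*8 = -5*1*8 = -5*8 = -40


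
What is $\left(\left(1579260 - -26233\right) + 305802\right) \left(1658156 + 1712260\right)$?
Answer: $6441859248720$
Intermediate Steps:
$\left(\left(1579260 - -26233\right) + 305802\right) \left(1658156 + 1712260\right) = \left(\left(1579260 + 26233\right) + 305802\right) 3370416 = \left(1605493 + 305802\right) 3370416 = 1911295 \cdot 3370416 = 6441859248720$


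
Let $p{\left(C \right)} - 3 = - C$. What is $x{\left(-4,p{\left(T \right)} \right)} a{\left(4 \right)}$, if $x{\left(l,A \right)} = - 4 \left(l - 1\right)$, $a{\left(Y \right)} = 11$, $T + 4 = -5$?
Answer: $220$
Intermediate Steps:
$T = -9$ ($T = -4 - 5 = -9$)
$p{\left(C \right)} = 3 - C$
$x{\left(l,A \right)} = 4 - 4 l$ ($x{\left(l,A \right)} = - 4 \left(-1 + l\right) = 4 - 4 l$)
$x{\left(-4,p{\left(T \right)} \right)} a{\left(4 \right)} = \left(4 - -16\right) 11 = \left(4 + 16\right) 11 = 20 \cdot 11 = 220$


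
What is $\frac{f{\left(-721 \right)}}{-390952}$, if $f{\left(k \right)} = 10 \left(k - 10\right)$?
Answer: $\frac{3655}{195476} \approx 0.018698$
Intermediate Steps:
$f{\left(k \right)} = -100 + 10 k$ ($f{\left(k \right)} = 10 \left(-10 + k\right) = -100 + 10 k$)
$\frac{f{\left(-721 \right)}}{-390952} = \frac{-100 + 10 \left(-721\right)}{-390952} = \left(-100 - 7210\right) \left(- \frac{1}{390952}\right) = \left(-7310\right) \left(- \frac{1}{390952}\right) = \frac{3655}{195476}$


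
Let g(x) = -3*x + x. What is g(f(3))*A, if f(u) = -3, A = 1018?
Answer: 6108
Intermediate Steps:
g(x) = -2*x
g(f(3))*A = -2*(-3)*1018 = 6*1018 = 6108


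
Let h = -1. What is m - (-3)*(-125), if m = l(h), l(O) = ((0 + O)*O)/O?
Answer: -376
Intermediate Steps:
l(O) = O (l(O) = (O*O)/O = O**2/O = O)
m = -1
m - (-3)*(-125) = -1 - (-3)*(-125) = -1 - 1*375 = -1 - 375 = -376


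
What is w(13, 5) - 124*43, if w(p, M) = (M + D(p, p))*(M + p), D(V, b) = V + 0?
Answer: -5008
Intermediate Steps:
D(V, b) = V
w(p, M) = (M + p)**2 (w(p, M) = (M + p)*(M + p) = (M + p)**2)
w(13, 5) - 124*43 = (5**2 + 13**2 + 2*5*13) - 124*43 = (25 + 169 + 130) - 5332 = 324 - 5332 = -5008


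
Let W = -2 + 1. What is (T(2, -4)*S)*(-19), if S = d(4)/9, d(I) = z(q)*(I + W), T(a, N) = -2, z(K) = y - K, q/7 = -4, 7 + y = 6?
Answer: 342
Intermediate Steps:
y = -1 (y = -7 + 6 = -1)
q = -28 (q = 7*(-4) = -28)
z(K) = -1 - K
W = -1
d(I) = -27 + 27*I (d(I) = (-1 - 1*(-28))*(I - 1) = (-1 + 28)*(-1 + I) = 27*(-1 + I) = -27 + 27*I)
S = 9 (S = (-27 + 27*4)/9 = (-27 + 108)*(1/9) = 81*(1/9) = 9)
(T(2, -4)*S)*(-19) = -2*9*(-19) = -18*(-19) = 342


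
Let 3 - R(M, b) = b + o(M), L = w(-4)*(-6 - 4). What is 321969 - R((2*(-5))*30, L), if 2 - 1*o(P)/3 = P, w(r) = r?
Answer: 322912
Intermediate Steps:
o(P) = 6 - 3*P
L = 40 (L = -4*(-6 - 4) = -4*(-10) = 40)
R(M, b) = -3 - b + 3*M (R(M, b) = 3 - (b + (6 - 3*M)) = 3 - (6 + b - 3*M) = 3 + (-6 - b + 3*M) = -3 - b + 3*M)
321969 - R((2*(-5))*30, L) = 321969 - (-3 - 1*40 + 3*((2*(-5))*30)) = 321969 - (-3 - 40 + 3*(-10*30)) = 321969 - (-3 - 40 + 3*(-300)) = 321969 - (-3 - 40 - 900) = 321969 - 1*(-943) = 321969 + 943 = 322912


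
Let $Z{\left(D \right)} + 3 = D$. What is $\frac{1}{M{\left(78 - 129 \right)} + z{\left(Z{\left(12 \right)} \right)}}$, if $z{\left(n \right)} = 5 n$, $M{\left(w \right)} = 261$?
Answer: $\frac{1}{306} \approx 0.003268$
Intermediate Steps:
$Z{\left(D \right)} = -3 + D$
$\frac{1}{M{\left(78 - 129 \right)} + z{\left(Z{\left(12 \right)} \right)}} = \frac{1}{261 + 5 \left(-3 + 12\right)} = \frac{1}{261 + 5 \cdot 9} = \frac{1}{261 + 45} = \frac{1}{306}$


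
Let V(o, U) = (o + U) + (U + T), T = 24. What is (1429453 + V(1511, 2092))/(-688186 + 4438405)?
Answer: 1435172/3750219 ≈ 0.38269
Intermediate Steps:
V(o, U) = 24 + o + 2*U (V(o, U) = (o + U) + (U + 24) = (U + o) + (24 + U) = 24 + o + 2*U)
(1429453 + V(1511, 2092))/(-688186 + 4438405) = (1429453 + (24 + 1511 + 2*2092))/(-688186 + 4438405) = (1429453 + (24 + 1511 + 4184))/3750219 = (1429453 + 5719)*(1/3750219) = 1435172*(1/3750219) = 1435172/3750219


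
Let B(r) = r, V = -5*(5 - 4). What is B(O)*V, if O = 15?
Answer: -75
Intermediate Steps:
V = -5 (V = -5*1 = -5)
B(O)*V = 15*(-5) = -75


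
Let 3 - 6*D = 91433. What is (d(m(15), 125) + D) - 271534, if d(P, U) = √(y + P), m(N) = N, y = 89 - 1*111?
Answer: -860317/3 + I*√7 ≈ -2.8677e+5 + 2.6458*I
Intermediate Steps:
y = -22 (y = 89 - 111 = -22)
D = -45715/3 (D = ½ - ⅙*91433 = ½ - 91433/6 = -45715/3 ≈ -15238.)
d(P, U) = √(-22 + P)
(d(m(15), 125) + D) - 271534 = (√(-22 + 15) - 45715/3) - 271534 = (√(-7) - 45715/3) - 271534 = (I*√7 - 45715/3) - 271534 = (-45715/3 + I*√7) - 271534 = -860317/3 + I*√7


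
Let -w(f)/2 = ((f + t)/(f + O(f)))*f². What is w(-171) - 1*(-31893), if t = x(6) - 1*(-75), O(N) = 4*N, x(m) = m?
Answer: 25737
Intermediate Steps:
t = 81 (t = 6 - 1*(-75) = 6 + 75 = 81)
w(f) = -2*f*(81 + f)/5 (w(f) = -2*(f + 81)/(f + 4*f)*f² = -2*(81 + f)/((5*f))*f² = -2*(81 + f)*(1/(5*f))*f² = -2*(81 + f)/(5*f)*f² = -2*f*(81 + f)/5)
w(-171) - 1*(-31893) = -⅖*(-171)*(81 - 171) - 1*(-31893) = -⅖*(-171)*(-90) + 31893 = -6156 + 31893 = 25737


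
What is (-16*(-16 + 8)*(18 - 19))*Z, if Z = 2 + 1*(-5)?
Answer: 384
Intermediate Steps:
Z = -3 (Z = 2 - 5 = -3)
(-16*(-16 + 8)*(18 - 19))*Z = -16*(-16 + 8)*(18 - 19)*(-3) = -(-128)*(-1)*(-3) = -16*8*(-3) = -128*(-3) = 384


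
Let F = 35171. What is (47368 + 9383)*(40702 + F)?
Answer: 4305868623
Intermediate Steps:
(47368 + 9383)*(40702 + F) = (47368 + 9383)*(40702 + 35171) = 56751*75873 = 4305868623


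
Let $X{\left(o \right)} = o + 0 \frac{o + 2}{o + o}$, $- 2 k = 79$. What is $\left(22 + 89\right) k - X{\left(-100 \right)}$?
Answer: $- \frac{8569}{2} \approx -4284.5$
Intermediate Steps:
$k = - \frac{79}{2}$ ($k = \left(- \frac{1}{2}\right) 79 = - \frac{79}{2} \approx -39.5$)
$X{\left(o \right)} = o$ ($X{\left(o \right)} = o + 0 \frac{2 + o}{2 o} = o + 0 = o$)
$\left(22 + 89\right) k - X{\left(-100 \right)} = \left(22 + 89\right) \left(- \frac{79}{2}\right) - -100 = 111 \left(- \frac{79}{2}\right) + 100 = - \frac{8769}{2} + 100 = - \frac{8569}{2}$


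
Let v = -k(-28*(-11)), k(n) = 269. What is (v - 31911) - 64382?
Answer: -96562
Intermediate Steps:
v = -269 (v = -1*269 = -269)
(v - 31911) - 64382 = (-269 - 31911) - 64382 = -32180 - 64382 = -96562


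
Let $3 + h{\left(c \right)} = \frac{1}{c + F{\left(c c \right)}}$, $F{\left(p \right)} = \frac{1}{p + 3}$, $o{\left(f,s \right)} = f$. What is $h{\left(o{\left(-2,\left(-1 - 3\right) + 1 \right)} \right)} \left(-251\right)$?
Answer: $\frac{11546}{13} \approx 888.15$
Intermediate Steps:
$F{\left(p \right)} = \frac{1}{3 + p}$
$h{\left(c \right)} = -3 + \frac{1}{c + \frac{1}{3 + c^{2}}}$ ($h{\left(c \right)} = -3 + \frac{1}{c + \frac{1}{3 + c c}} = -3 + \frac{1}{c + \frac{1}{3 + c^{2}}}$)
$h{\left(o{\left(-2,\left(-1 - 3\right) + 1 \right)} \right)} \left(-251\right) = - \frac{2 \left(-9 - 2 - 3 \left(-2\right)^{2}\right)}{1 + \left(-2\right)^{3} + 3 \left(-2\right)} \left(-251\right) = - \frac{2 \left(-9 - 2 - 12\right)}{1 - 8 - 6} \left(-251\right) = - \frac{2 \left(-9 - 2 - 12\right)}{-13} \left(-251\right) = \left(-2\right) \left(- \frac{1}{13}\right) \left(-23\right) \left(-251\right) = \left(- \frac{46}{13}\right) \left(-251\right) = \frac{11546}{13}$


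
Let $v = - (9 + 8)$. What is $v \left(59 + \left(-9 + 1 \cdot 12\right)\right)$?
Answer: $-1054$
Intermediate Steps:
$v = -17$ ($v = \left(-1\right) 17 = -17$)
$v \left(59 + \left(-9 + 1 \cdot 12\right)\right) = - 17 \left(59 + \left(-9 + 1 \cdot 12\right)\right) = - 17 \left(59 + \left(-9 + 12\right)\right) = - 17 \left(59 + 3\right) = \left(-17\right) 62 = -1054$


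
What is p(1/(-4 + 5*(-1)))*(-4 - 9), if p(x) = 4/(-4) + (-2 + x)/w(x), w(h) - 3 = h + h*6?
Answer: 507/20 ≈ 25.350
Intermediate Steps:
w(h) = 3 + 7*h (w(h) = 3 + (h + h*6) = 3 + (h + 6*h) = 3 + 7*h)
p(x) = -1 + (-2 + x)/(3 + 7*x) (p(x) = 4/(-4) + (-2 + x)/(3 + 7*x) = 4*(-¼) + (-2 + x)/(3 + 7*x) = -1 + (-2 + x)/(3 + 7*x))
p(1/(-4 + 5*(-1)))*(-4 - 9) = ((-5 - 6/(-4 + 5*(-1)))/(3 + 7/(-4 + 5*(-1))))*(-4 - 9) = ((-5 - 6/(-4 - 5))/(3 + 7/(-4 - 5)))*(-13) = ((-5 - 6/(-9))/(3 + 7/(-9)))*(-13) = ((-5 - 6*(-⅑))/(3 + 7*(-⅑)))*(-13) = ((-5 + ⅔)/(3 - 7/9))*(-13) = (-13/3/(20/9))*(-13) = ((9/20)*(-13/3))*(-13) = -39/20*(-13) = 507/20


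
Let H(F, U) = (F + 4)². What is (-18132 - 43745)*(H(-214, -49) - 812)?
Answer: -2678531576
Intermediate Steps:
H(F, U) = (4 + F)²
(-18132 - 43745)*(H(-214, -49) - 812) = (-18132 - 43745)*((4 - 214)² - 812) = -61877*((-210)² - 812) = -61877*(44100 - 812) = -61877*43288 = -2678531576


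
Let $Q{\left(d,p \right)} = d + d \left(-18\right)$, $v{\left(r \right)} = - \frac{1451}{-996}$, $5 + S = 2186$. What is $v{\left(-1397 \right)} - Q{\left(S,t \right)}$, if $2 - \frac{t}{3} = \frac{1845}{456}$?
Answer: $\frac{36930143}{996} \approx 37078.0$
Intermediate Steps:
$S = 2181$ ($S = -5 + 2186 = 2181$)
$v{\left(r \right)} = \frac{1451}{996}$ ($v{\left(r \right)} = \left(-1451\right) \left(- \frac{1}{996}\right) = \frac{1451}{996}$)
$t = - \frac{933}{152}$ ($t = 6 - 3 \cdot \frac{1845}{456} = 6 - 3 \cdot 1845 \cdot \frac{1}{456} = 6 - \frac{1845}{152} = - \frac{933}{152} \approx -6.1382$)
$Q{\left(d,p \right)} = - 17 d$ ($Q{\left(d,p \right)} = d - 18 d = - 17 d$)
$v{\left(-1397 \right)} - Q{\left(S,t \right)} = \frac{1451}{996} - \left(-17\right) 2181 = \frac{1451}{996} - -37077 = \frac{1451}{996} + 37077 = \frac{36930143}{996}$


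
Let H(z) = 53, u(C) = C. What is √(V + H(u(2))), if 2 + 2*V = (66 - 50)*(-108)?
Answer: 2*I*√203 ≈ 28.496*I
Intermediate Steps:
V = -865 (V = -1 + ((66 - 50)*(-108))/2 = -1 + (16*(-108))/2 = -1 + (½)*(-1728) = -1 - 864 = -865)
√(V + H(u(2))) = √(-865 + 53) = √(-812) = 2*I*√203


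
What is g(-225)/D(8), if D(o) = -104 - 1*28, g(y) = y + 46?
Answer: 179/132 ≈ 1.3561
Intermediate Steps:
g(y) = 46 + y
D(o) = -132 (D(o) = -104 - 28 = -132)
g(-225)/D(8) = (46 - 225)/(-132) = -179*(-1/132) = 179/132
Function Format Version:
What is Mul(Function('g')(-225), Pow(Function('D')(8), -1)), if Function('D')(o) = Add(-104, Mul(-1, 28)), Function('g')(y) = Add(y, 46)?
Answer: Rational(179, 132) ≈ 1.3561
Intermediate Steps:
Function('g')(y) = Add(46, y)
Function('D')(o) = -132 (Function('D')(o) = Add(-104, -28) = -132)
Mul(Function('g')(-225), Pow(Function('D')(8), -1)) = Mul(Add(46, -225), Pow(-132, -1)) = Mul(-179, Rational(-1, 132)) = Rational(179, 132)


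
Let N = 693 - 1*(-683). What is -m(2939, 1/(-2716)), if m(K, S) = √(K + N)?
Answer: -√4315 ≈ -65.689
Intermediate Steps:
N = 1376 (N = 693 + 683 = 1376)
m(K, S) = √(1376 + K) (m(K, S) = √(K + 1376) = √(1376 + K))
-m(2939, 1/(-2716)) = -√(1376 + 2939) = -√4315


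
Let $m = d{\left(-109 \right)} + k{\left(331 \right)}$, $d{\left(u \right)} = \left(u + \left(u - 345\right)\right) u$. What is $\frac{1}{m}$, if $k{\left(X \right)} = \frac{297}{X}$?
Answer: $\frac{331}{20312774} \approx 1.6295 \cdot 10^{-5}$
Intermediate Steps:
$d{\left(u \right)} = u \left(-345 + 2 u\right)$ ($d{\left(u \right)} = \left(u + \left(-345 + u\right)\right) u = \left(-345 + 2 u\right) u = u \left(-345 + 2 u\right)$)
$m = \frac{20312774}{331}$ ($m = - 109 \left(-345 + 2 \left(-109\right)\right) + \frac{297}{331} = - 109 \left(-345 - 218\right) + 297 \cdot \frac{1}{331} = \left(-109\right) \left(-563\right) + \frac{297}{331} = 61367 + \frac{297}{331} = \frac{20312774}{331} \approx 61368.0$)
$\frac{1}{m} = \frac{1}{\frac{20312774}{331}} = \frac{331}{20312774}$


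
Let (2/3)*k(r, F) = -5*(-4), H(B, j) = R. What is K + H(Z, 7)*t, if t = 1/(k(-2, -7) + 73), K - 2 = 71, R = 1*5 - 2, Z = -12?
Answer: 7522/103 ≈ 73.029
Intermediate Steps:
R = 3 (R = 5 - 2 = 3)
H(B, j) = 3
k(r, F) = 30 (k(r, F) = 3*(-5*(-4))/2 = (3/2)*20 = 30)
K = 73 (K = 2 + 71 = 73)
t = 1/103 (t = 1/(30 + 73) = 1/103 ≈ 0.0097087)
K + H(Z, 7)*t = 73 + 3*(1/103) = 73 + 3/103 = 7522/103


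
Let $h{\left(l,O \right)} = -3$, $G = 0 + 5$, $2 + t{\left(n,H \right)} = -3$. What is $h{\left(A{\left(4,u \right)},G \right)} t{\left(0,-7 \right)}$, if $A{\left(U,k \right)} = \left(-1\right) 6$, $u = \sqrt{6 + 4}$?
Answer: $15$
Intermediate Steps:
$t{\left(n,H \right)} = -5$ ($t{\left(n,H \right)} = -2 - 3 = -5$)
$u = \sqrt{10} \approx 3.1623$
$A{\left(U,k \right)} = -6$
$G = 5$
$h{\left(A{\left(4,u \right)},G \right)} t{\left(0,-7 \right)} = \left(-3\right) \left(-5\right) = 15$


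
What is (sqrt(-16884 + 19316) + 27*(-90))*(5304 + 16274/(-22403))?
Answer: -288706448340/22403 + 950473904*sqrt(38)/22403 ≈ -1.2625e+7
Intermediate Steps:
(sqrt(-16884 + 19316) + 27*(-90))*(5304 + 16274/(-22403)) = (sqrt(2432) - 2430)*(5304 + 16274*(-1/22403)) = (8*sqrt(38) - 2430)*(5304 - 16274/22403) = (-2430 + 8*sqrt(38))*(118809238/22403) = -288706448340/22403 + 950473904*sqrt(38)/22403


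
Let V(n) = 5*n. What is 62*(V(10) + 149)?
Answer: 12338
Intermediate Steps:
62*(V(10) + 149) = 62*(5*10 + 149) = 62*(50 + 149) = 62*199 = 12338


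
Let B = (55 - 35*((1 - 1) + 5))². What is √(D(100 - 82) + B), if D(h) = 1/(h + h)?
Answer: √518401/6 ≈ 120.00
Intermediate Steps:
D(h) = 1/(2*h)
B = 14400 (B = (55 - 35*(0 + 5))² = (55 - 35*5)² = (55 - 175)² = (-120)² = 14400)
√(D(100 - 82) + B) = √(1/(2*(100 - 82)) + 14400) = √((½)/18 + 14400) = √((½)*(1/18) + 14400) = √(1/36 + 14400) = √(518401/36) = √518401/6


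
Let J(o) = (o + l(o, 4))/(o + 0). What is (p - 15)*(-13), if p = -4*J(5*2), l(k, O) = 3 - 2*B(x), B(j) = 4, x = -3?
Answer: 221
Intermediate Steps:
l(k, O) = -5 (l(k, O) = 3 - 2*4 = 3 - 8 = -5)
J(o) = (-5 + o)/o (J(o) = (o - 5)/(o + 0) = (-5 + o)/o)
p = -2 (p = -4*(-5 + 5*2)/(5*2) = -4*(-5 + 10)/10 = -2*5/5 = -4*1/2 = -2)
(p - 15)*(-13) = (-2 - 15)*(-13) = -17*(-13) = 221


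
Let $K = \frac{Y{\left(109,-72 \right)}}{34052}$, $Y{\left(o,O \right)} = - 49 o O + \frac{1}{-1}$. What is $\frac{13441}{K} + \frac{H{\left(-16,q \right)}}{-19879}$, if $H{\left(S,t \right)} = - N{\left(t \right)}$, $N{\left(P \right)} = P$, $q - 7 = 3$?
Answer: $\frac{9098481640738}{7644489329} \approx 1190.2$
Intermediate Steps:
$q = 10$ ($q = 7 + 3 = 10$)
$Y{\left(o,O \right)} = -1 - 49 O o$ ($Y{\left(o,O \right)} = - 49 O o - 1 = -1 - 49 O o$)
$H{\left(S,t \right)} = - t$
$K = \frac{384551}{34052}$ ($K = \frac{-1 - \left(-3528\right) 109}{34052} = \left(-1 + 384552\right) \frac{1}{34052} = 384551 \cdot \frac{1}{34052} = \frac{384551}{34052} \approx 11.293$)
$\frac{13441}{K} + \frac{H{\left(-16,q \right)}}{-19879} = \frac{13441}{\frac{384551}{34052}} + \frac{\left(-1\right) 10}{-19879} = 13441 \cdot \frac{34052}{384551} - - \frac{10}{19879} = \frac{457692932}{384551} + \frac{10}{19879} = \frac{9098481640738}{7644489329}$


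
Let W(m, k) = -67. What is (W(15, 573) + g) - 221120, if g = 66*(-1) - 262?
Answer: -221515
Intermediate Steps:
g = -328 (g = -66 - 262 = -328)
(W(15, 573) + g) - 221120 = (-67 - 328) - 221120 = -395 - 221120 = -221515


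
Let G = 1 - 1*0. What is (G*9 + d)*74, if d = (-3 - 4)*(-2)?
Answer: 1702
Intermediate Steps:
d = 14 (d = -7*(-2) = 14)
G = 1 (G = 1 + 0 = 1)
(G*9 + d)*74 = (1*9 + 14)*74 = (9 + 14)*74 = 23*74 = 1702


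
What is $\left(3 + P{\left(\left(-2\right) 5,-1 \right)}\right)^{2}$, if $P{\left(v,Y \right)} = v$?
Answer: $49$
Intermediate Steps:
$\left(3 + P{\left(\left(-2\right) 5,-1 \right)}\right)^{2} = \left(3 - 10\right)^{2} = \left(-7\right)^{2} = 49$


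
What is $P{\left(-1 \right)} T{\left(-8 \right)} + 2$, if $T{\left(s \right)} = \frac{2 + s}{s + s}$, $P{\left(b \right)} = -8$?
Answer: $-1$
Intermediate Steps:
$T{\left(s \right)} = \frac{2 + s}{2 s}$
$P{\left(-1 \right)} T{\left(-8 \right)} + 2 = - 8 \frac{2 - 8}{2 \left(-8\right)} + 2 = - 8 \cdot \frac{1}{2} \left(- \frac{1}{8}\right) \left(-6\right) + 2 = \left(-8\right) \frac{3}{8} + 2 = -3 + 2 = -1$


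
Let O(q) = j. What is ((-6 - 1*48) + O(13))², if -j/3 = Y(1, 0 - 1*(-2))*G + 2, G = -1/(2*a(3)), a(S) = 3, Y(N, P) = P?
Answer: 3481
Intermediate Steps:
G = -⅙ (G = -1/(2*3) = -1/6 = -1*⅙ = -⅙ ≈ -0.16667)
j = -5 (j = -3*((0 - 1*(-2))*(-⅙) + 2) = -3*((0 + 2)*(-⅙) + 2) = -3*(2*(-⅙) + 2) = -3*(-⅓ + 2) = -3*5/3 = -5)
O(q) = -5
((-6 - 1*48) + O(13))² = ((-6 - 1*48) - 5)² = ((-6 - 48) - 5)² = (-54 - 5)² = (-59)² = 3481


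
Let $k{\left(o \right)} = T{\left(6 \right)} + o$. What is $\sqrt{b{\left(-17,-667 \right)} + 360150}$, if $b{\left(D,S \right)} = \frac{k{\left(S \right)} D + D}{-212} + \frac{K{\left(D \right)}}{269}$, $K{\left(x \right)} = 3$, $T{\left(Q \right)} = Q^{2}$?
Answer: $\frac{\sqrt{292778242582422}}{28514} \approx 600.08$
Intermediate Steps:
$k{\left(o \right)} = 36 + o$ ($k{\left(o \right)} = 6^{2} + o = 36 + o$)
$b{\left(D,S \right)} = \frac{3}{269} - \frac{D}{212} - \frac{D \left(36 + S\right)}{212}$ ($b{\left(D,S \right)} = \frac{\left(36 + S\right) D + D}{-212} + \frac{3}{269} = \left(D \left(36 + S\right) + D\right) \left(- \frac{1}{212}\right) + 3 \cdot \frac{1}{269} = \left(D + D \left(36 + S\right)\right) \left(- \frac{1}{212}\right) + \frac{3}{269} = \left(- \frac{D}{212} - \frac{D \left(36 + S\right)}{212}\right) + \frac{3}{269} = \frac{3}{269} - \frac{D}{212} - \frac{D \left(36 + S\right)}{212}$)
$\sqrt{b{\left(-17,-667 \right)} + 360150} = \sqrt{\left(\frac{3}{269} - - \frac{629}{212} - \left(- \frac{17}{212}\right) \left(-667\right)\right) + 360150} = \sqrt{\left(\frac{3}{269} + \frac{629}{212} - \frac{11339}{212}\right) + 360150} = \sqrt{- \frac{1440177}{28514} + 360150} = \sqrt{\frac{10267876923}{28514}} = \frac{\sqrt{292778242582422}}{28514}$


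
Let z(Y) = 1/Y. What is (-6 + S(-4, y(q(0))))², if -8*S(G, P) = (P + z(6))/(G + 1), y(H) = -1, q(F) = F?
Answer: 755161/20736 ≈ 36.418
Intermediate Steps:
z(Y) = 1/Y
S(G, P) = -(⅙ + P)/(8*(1 + G)) (S(G, P) = -(P + 1/6)/(8*(G + 1)) = -(P + ⅙)/(8*(1 + G)) = -(⅙ + P)/(8*(1 + G)))
(-6 + S(-4, y(q(0))))² = (-6 + (-1 - 6*(-1))/(48*(1 - 4)))² = (-6 + (1/48)*(-1 + 6)/(-3))² = (-6 + (1/48)*(-⅓)*5)² = (-6 - 5/144)² = (-869/144)² = 755161/20736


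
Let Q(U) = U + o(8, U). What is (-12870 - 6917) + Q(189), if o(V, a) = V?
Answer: -19590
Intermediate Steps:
Q(U) = 8 + U (Q(U) = U + 8 = 8 + U)
(-12870 - 6917) + Q(189) = (-12870 - 6917) + (8 + 189) = -19787 + 197 = -19590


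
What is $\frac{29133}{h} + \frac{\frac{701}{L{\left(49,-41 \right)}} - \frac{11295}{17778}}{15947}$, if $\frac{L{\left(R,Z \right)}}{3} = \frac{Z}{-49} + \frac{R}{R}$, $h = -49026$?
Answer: $- \frac{61117841814733}{104243652629370} \approx -0.5863$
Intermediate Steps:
$L{\left(R,Z \right)} = 3 - \frac{3 Z}{49}$ ($L{\left(R,Z \right)} = 3 \left(\frac{Z}{-49} + \frac{R}{R}\right) = 3 \left(Z \left(- \frac{1}{49}\right) + 1\right) = 3 \left(- \frac{Z}{49} + 1\right) = 3 \left(1 - \frac{Z}{49}\right) = 3 - \frac{3 Z}{49}$)
$\frac{29133}{h} + \frac{\frac{701}{L{\left(49,-41 \right)}} - \frac{11295}{17778}}{15947} = \frac{29133}{-49026} + \frac{\frac{701}{3 - - \frac{123}{49}} - \frac{11295}{17778}}{15947} = 29133 \left(- \frac{1}{49026}\right) + \left(\frac{701}{3 + \frac{123}{49}} - \frac{3765}{5926}\right) \frac{1}{15947} = - \frac{9711}{16342} + \left(\frac{701}{\frac{270}{49}} - \frac{3765}{5926}\right) \frac{1}{15947} = - \frac{9711}{16342} + \left(701 \cdot \frac{49}{270} - \frac{3765}{5926}\right) \frac{1}{15947} = - \frac{9711}{16342} + \left(\frac{34349}{270} - \frac{3765}{5926}\right) \frac{1}{15947} = - \frac{9711}{16342} + \frac{50633906}{400005} \cdot \frac{1}{15947} = - \frac{9711}{16342} + \frac{50633906}{6378879735} = - \frac{61117841814733}{104243652629370}$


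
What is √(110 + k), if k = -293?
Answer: I*√183 ≈ 13.528*I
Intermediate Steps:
√(110 + k) = √(110 - 293) = √(-183) = I*√183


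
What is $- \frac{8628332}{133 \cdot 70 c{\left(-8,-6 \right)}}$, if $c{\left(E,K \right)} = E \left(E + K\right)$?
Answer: $- \frac{2157083}{260680} \approx -8.2748$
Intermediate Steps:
$- \frac{8628332}{133 \cdot 70 c{\left(-8,-6 \right)}} = - \frac{8628332}{133 \cdot 70 \left(- 8 \left(-8 - 6\right)\right)} = - \frac{8628332}{9310 \left(\left(-8\right) \left(-14\right)\right)} = - \frac{8628332}{9310 \cdot 112} = - \frac{8628332}{1042720} = \left(-8628332\right) \frac{1}{1042720} = - \frac{2157083}{260680}$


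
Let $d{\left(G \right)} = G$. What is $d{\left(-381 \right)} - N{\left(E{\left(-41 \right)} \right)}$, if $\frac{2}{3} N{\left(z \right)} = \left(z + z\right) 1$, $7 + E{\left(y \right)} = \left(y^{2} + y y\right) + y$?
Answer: $-10323$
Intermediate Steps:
$E{\left(y \right)} = -7 + y + 2 y^{2}$ ($E{\left(y \right)} = -7 + \left(\left(y^{2} + y y\right) + y\right) = -7 + \left(\left(y^{2} + y^{2}\right) + y\right) = -7 + \left(2 y^{2} + y\right) = -7 + \left(y + 2 y^{2}\right) = -7 + y + 2 y^{2}$)
$N{\left(z \right)} = 3 z$ ($N{\left(z \right)} = \frac{3 \left(z + z\right) 1}{2} = \frac{3 \cdot 2 z 1}{2} = \frac{3 \cdot 2 z}{2} = 3 z$)
$d{\left(-381 \right)} - N{\left(E{\left(-41 \right)} \right)} = -381 - 3 \left(-7 - 41 + 2 \left(-41\right)^{2}\right) = -381 - 3 \left(-7 - 41 + 2 \cdot 1681\right) = -381 - 3 \left(-7 - 41 + 3362\right) = -381 - 3 \cdot 3314 = -381 - 9942 = -10323$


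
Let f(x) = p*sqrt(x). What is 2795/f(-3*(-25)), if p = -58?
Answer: -559*sqrt(3)/174 ≈ -5.5645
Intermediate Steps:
f(x) = -58*sqrt(x)
2795/f(-3*(-25)) = 2795/((-58*5*sqrt(3))) = 2795/((-290*sqrt(3))) = 2795*(-sqrt(3)/870) = -559*sqrt(3)/174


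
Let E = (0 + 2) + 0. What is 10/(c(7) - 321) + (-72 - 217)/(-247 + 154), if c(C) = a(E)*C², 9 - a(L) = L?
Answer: 3644/1023 ≈ 3.5621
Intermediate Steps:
E = 2 (E = 2 + 0 = 2)
a(L) = 9 - L
c(C) = 7*C² (c(C) = (9 - 1*2)*C² = (9 - 2)*C² = 7*C²)
10/(c(7) - 321) + (-72 - 217)/(-247 + 154) = 10/(7*7² - 321) + (-72 - 217)/(-247 + 154) = 10/(7*49 - 321) - 289/(-93) = 10/(343 - 321) - 289*(-1/93) = 10/22 + 289/93 = 10*(1/22) + 289/93 = 5/11 + 289/93 = 3644/1023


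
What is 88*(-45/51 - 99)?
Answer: -149424/17 ≈ -8789.6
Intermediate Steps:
88*(-45/51 - 99) = 88*(-45*1/51 - 99) = 88*(-15/17 - 99) = 88*(-1698/17) = -149424/17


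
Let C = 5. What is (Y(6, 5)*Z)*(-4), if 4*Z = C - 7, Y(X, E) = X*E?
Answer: 60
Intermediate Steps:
Y(X, E) = E*X
Z = -½ (Z = (5 - 7)/4 = (¼)*(-2) = -½ ≈ -0.50000)
(Y(6, 5)*Z)*(-4) = ((5*6)*(-½))*(-4) = (30*(-½))*(-4) = -15*(-4) = 60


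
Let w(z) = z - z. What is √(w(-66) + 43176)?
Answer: 2*√10794 ≈ 207.79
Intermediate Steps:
w(z) = 0
√(w(-66) + 43176) = √(0 + 43176) = √43176 = 2*√10794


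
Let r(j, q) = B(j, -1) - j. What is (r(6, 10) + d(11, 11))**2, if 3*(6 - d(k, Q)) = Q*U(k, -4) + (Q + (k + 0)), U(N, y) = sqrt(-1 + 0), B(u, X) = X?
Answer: 56 + 550*I/9 ≈ 56.0 + 61.111*I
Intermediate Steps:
r(j, q) = -1 - j
U(N, y) = I (U(N, y) = sqrt(-1) = I)
d(k, Q) = 6 - Q/3 - k/3 - I*Q/3 (d(k, Q) = 6 - (Q*I + (Q + (k + 0)))/3 = 6 - (I*Q + (Q + k))/3 = 6 - (Q + k + I*Q)/3 = 6 + (-Q/3 - k/3 - I*Q/3) = 6 - Q/3 - k/3 - I*Q/3)
(r(6, 10) + d(11, 11))**2 = ((-1 - 1*6) + (6 - 1/3*11 - 1/3*11 - 1/3*I*11))**2 = ((-1 - 6) + (6 - 11/3 - 11/3 - 11*I/3))**2 = (-7 + (-4/3 - 11*I/3))**2 = (-25/3 - 11*I/3)**2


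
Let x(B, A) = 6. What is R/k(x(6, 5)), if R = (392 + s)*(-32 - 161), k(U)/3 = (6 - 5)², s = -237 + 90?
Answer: -47285/3 ≈ -15762.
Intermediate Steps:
s = -147
k(U) = 3 (k(U) = 3*(6 - 5)² = 3*1² = 3*1 = 3)
R = -47285 (R = (392 - 147)*(-32 - 161) = 245*(-193) = -47285)
R/k(x(6, 5)) = -47285/3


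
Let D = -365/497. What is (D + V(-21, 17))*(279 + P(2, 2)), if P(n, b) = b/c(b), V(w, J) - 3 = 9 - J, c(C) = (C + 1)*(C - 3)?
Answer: -793250/497 ≈ -1596.1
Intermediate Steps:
c(C) = (1 + C)*(-3 + C)
D = -365/497 (D = -365*1/497 = -365/497 ≈ -0.73441)
V(w, J) = 12 - J (V(w, J) = 3 + (9 - J) = 12 - J)
P(n, b) = b/(-3 + b² - 2*b)
(D + V(-21, 17))*(279 + P(2, 2)) = (-365/497 + (12 - 1*17))*(279 + 2/(-3 + 2² - 2*2)) = (-365/497 + (12 - 17))*(279 + 2/(-3 + 4 - 4)) = (-365/497 - 5)*(279 + 2/(-3)) = -2850*(279 + 2*(-⅓))/497 = -2850*(279 - ⅔)/497 = -2850/497*835/3 = -793250/497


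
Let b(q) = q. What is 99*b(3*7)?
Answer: 2079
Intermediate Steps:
99*b(3*7) = 99*(3*7) = 99*21 = 2079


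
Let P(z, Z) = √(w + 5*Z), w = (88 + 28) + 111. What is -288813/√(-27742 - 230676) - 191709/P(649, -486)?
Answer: 357*I*(1782227*√258418 + 138770466*√2203)/569294854 ≈ 4652.6*I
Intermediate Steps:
w = 227 (w = 116 + 111 = 227)
P(z, Z) = √(227 + 5*Z)
-288813/√(-27742 - 230676) - 191709/P(649, -486) = -288813/√(-27742 - 230676) - 191709/√(227 + 5*(-486)) = -288813*(-I*√258418/258418) - 191709/√(227 - 2430) = -288813*(-I*√258418/258418) - 191709*(-I*√2203/2203) = -(-288813)*I*√258418/258418 - 191709*(-I*√2203/2203) = 288813*I*√258418/258418 - (-191709)*I*√2203/2203 = 288813*I*√258418/258418 + 191709*I*√2203/2203 = 191709*I*√2203/2203 + 288813*I*√258418/258418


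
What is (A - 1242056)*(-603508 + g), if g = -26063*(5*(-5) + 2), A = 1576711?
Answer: -1358364645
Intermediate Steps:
g = 599449 (g = -26063*(-25 + 2) = -26063*(-23) = 599449)
(A - 1242056)*(-603508 + g) = (1576711 - 1242056)*(-603508 + 599449) = 334655*(-4059) = -1358364645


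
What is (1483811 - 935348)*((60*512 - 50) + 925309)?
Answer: 524319110277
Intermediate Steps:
(1483811 - 935348)*((60*512 - 50) + 925309) = 548463*((30720 - 50) + 925309) = 548463*(30670 + 925309) = 548463*955979 = 524319110277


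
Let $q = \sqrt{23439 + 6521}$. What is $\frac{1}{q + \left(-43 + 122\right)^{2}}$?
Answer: $\frac{6241}{38920121} - \frac{2 \sqrt{7490}}{38920121} \approx 0.00015591$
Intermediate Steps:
$q = 2 \sqrt{7490}$ ($q = \sqrt{29960} = 2 \sqrt{7490} \approx 173.09$)
$\frac{1}{q + \left(-43 + 122\right)^{2}} = \frac{1}{2 \sqrt{7490} + \left(-43 + 122\right)^{2}} = \frac{1}{2 \sqrt{7490} + 79^{2}} = \frac{1}{2 \sqrt{7490} + 6241} = \frac{1}{6241 + 2 \sqrt{7490}}$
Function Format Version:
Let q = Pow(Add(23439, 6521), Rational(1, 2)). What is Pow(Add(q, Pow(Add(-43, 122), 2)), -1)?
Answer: Add(Rational(6241, 38920121), Mul(Rational(-2, 38920121), Pow(7490, Rational(1, 2)))) ≈ 0.00015591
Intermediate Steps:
q = Mul(2, Pow(7490, Rational(1, 2))) (q = Pow(29960, Rational(1, 2)) = Mul(2, Pow(7490, Rational(1, 2))) ≈ 173.09)
Pow(Add(q, Pow(Add(-43, 122), 2)), -1) = Pow(Add(Mul(2, Pow(7490, Rational(1, 2))), Pow(Add(-43, 122), 2)), -1) = Pow(Add(Mul(2, Pow(7490, Rational(1, 2))), Pow(79, 2)), -1) = Pow(Add(Mul(2, Pow(7490, Rational(1, 2))), 6241), -1) = Pow(Add(6241, Mul(2, Pow(7490, Rational(1, 2)))), -1)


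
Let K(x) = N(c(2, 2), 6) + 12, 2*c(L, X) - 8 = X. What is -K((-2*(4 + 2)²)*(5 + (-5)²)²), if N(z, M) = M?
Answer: -18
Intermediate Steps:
c(L, X) = 4 + X/2
K(x) = 18 (K(x) = 6 + 12 = 18)
-K((-2*(4 + 2)²)*(5 + (-5)²)²) = -1*18 = -18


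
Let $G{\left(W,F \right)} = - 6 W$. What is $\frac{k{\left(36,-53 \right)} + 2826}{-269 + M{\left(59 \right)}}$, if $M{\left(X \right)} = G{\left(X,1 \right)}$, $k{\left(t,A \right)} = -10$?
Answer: $- \frac{2816}{623} \approx -4.5201$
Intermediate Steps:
$M{\left(X \right)} = - 6 X$
$\frac{k{\left(36,-53 \right)} + 2826}{-269 + M{\left(59 \right)}} = \frac{-10 + 2826}{-269 - 354} = \frac{2816}{-269 - 354} = \frac{2816}{-623} = 2816 \left(- \frac{1}{623}\right) = - \frac{2816}{623}$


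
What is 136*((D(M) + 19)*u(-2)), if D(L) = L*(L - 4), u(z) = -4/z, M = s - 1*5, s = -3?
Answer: 31280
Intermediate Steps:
M = -8 (M = -3 - 1*5 = -3 - 5 = -8)
D(L) = L*(-4 + L)
136*((D(M) + 19)*u(-2)) = 136*((-8*(-4 - 8) + 19)*(-4/(-2))) = 136*((-8*(-12) + 19)*(-4*(-½))) = 136*((96 + 19)*2) = 136*(115*2) = 136*230 = 31280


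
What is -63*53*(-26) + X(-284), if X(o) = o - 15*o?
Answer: 90790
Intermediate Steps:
X(o) = -14*o
-63*53*(-26) + X(-284) = -63*53*(-26) - 14*(-284) = -3339*(-26) + 3976 = 86814 + 3976 = 90790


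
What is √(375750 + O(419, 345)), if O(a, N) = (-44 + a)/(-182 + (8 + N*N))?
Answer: 5*√23589685733755/39617 ≈ 612.98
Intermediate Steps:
O(a, N) = (-44 + a)/(-174 + N²) (O(a, N) = (-44 + a)/(-182 + (8 + N²)) = (-44 + a)/(-174 + N²))
√(375750 + O(419, 345)) = √(375750 + (-44 + 419)/(-174 + 345²)) = √(375750 + 375/(-174 + 119025)) = √(375750 + 375/118851) = √(375750 + (1/118851)*375) = √(375750 + 125/39617) = √(14886087875/39617) = 5*√23589685733755/39617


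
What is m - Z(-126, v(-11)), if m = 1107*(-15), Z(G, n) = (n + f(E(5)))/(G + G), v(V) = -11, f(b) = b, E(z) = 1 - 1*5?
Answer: -1394825/84 ≈ -16605.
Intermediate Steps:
E(z) = -4 (E(z) = 1 - 5 = -4)
Z(G, n) = (-4 + n)/(2*G) (Z(G, n) = (n - 4)/(G + G) = (-4 + n)/((2*G)) = (-4 + n)*(1/(2*G)) = (-4 + n)/(2*G))
m = -16605
m - Z(-126, v(-11)) = -16605 - (-4 - 11)/(2*(-126)) = -16605 - (-1)*(-15)/(2*126) = -16605 - 1*5/84 = -16605 - 5/84 = -1394825/84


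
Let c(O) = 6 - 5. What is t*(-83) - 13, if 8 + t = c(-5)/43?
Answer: 27910/43 ≈ 649.07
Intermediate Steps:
c(O) = 1
t = -343/43 (t = -8 + 1/43 = -343/43 ≈ -7.9767)
t*(-83) - 13 = -343/43*(-83) - 13 = 28469/43 - 13 = 27910/43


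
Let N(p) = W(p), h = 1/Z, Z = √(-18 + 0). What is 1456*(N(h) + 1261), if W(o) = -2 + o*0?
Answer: 1833104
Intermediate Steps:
Z = 3*I*√2 (Z = √(-18) = 3*I*√2 ≈ 4.2426*I)
h = -I*√2/6 (h = 1/(3*I*√2) = -I*√2/6 ≈ -0.2357*I)
W(o) = -2 (W(o) = -2 + 0 = -2)
N(p) = -2
1456*(N(h) + 1261) = 1456*(-2 + 1261) = 1456*1259 = 1833104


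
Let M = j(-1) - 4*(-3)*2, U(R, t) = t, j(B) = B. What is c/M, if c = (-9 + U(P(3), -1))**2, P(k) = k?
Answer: 100/23 ≈ 4.3478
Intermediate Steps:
c = 100 (c = (-9 - 1)**2 = (-10)**2 = 100)
M = 23 (M = -1 - 4*(-3)*2 = -1 + 12*2 = -1 + 24 = 23)
c/M = 100/23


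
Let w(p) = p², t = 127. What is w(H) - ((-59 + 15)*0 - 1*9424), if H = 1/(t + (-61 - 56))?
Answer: 942401/100 ≈ 9424.0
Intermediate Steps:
H = ⅒ (H = 1/(127 + (-61 - 56)) = 1/(127 - 117) = 1/10 = ⅒ ≈ 0.10000)
w(H) - ((-59 + 15)*0 - 1*9424) = (⅒)² - ((-59 + 15)*0 - 1*9424) = 1/100 - (-44*0 - 9424) = 1/100 - (0 - 9424) = 1/100 - 1*(-9424) = 1/100 + 9424 = 942401/100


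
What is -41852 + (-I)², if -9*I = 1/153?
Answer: -79356790907/1896129 ≈ -41852.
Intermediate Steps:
I = -1/1377 (I = -⅑/153 = -⅑*1/153 = -1/1377 ≈ -0.00072622)
-41852 + (-I)² = -41852 + (-1*(-1/1377))² = -41852 + (1/1377)² = -41852 + 1/1896129 = -79356790907/1896129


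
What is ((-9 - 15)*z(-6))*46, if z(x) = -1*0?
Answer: 0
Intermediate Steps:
z(x) = 0
((-9 - 15)*z(-6))*46 = ((-9 - 15)*0)*46 = -24*0*46 = 0*46 = 0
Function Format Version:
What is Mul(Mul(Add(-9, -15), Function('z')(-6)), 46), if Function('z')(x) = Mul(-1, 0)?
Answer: 0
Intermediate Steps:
Function('z')(x) = 0
Mul(Mul(Add(-9, -15), Function('z')(-6)), 46) = Mul(Mul(Add(-9, -15), 0), 46) = Mul(Mul(-24, 0), 46) = Mul(0, 46) = 0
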